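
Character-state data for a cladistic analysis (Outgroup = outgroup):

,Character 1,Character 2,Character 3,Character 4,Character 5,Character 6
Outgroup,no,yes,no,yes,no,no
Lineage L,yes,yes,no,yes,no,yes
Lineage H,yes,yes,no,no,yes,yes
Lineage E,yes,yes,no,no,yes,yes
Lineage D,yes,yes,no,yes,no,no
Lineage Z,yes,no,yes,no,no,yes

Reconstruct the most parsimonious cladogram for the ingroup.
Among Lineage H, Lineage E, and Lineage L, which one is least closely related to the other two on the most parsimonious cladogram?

Lineage L

Character polarity is set by the outgroup: the derived state is whichever differs from the outgroup's state, so for Character 2, Character 4 the derived state is 'no', and for the remaining characters it is 'yes'.
Character 1 (derived state 'yes') is shared by all ingroup taxa — unites the whole ingroup.
Character 2 (derived state 'no') is unique to Lineage Z (autapomorphy; uninformative for grouping).
Character 3 (derived state 'yes') is unique to Lineage Z (autapomorphy; uninformative for grouping).
Character 4: derived state 'no' in Lineage E, Lineage H, and Lineage Z only — synapomorphy for {Lineage E, Lineage H, Lineage Z}.
Only Lineage E and Lineage H show the derived state 'yes' for Character 5, supporting them as a clade.
Only Lineage E, Lineage H, Lineage L, and Lineage Z show the derived state 'yes' for Character 6, supporting them as a clade.
Most parsimonious ingroup topology: ((Lineage L,((Lineage H,Lineage E),Lineage Z)),Lineage D).
Lineage H and Lineage E share a more recent common ancestor with each other than either does with Lineage L, so Lineage L is the least closely related of the three.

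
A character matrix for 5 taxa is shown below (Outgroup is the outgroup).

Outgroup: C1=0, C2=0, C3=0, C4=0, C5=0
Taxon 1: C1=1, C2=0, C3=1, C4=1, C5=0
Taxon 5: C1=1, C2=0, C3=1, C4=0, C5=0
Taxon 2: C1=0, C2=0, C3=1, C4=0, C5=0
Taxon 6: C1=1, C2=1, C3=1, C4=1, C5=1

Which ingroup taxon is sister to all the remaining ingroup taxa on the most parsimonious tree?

The outgroup has state '0' for every character, so '1' is the derived state throughout.
C1: derived state '1' in Taxon 1, Taxon 5, and Taxon 6 only — synapomorphy for {Taxon 1, Taxon 5, Taxon 6}.
C2 (derived state '1') is unique to Taxon 6 (autapomorphy; uninformative for grouping).
All ingroup taxa share the derived state '1' for C3; it defines the ingroup but does not resolve relationships within it.
Only Taxon 1 and Taxon 6 show the derived state '1' for C4, supporting them as a clade.
C5 (derived state '1') is unique to Taxon 6 (autapomorphy; uninformative for grouping).
Most parsimonious ingroup topology: (((Taxon 1,Taxon 6),Taxon 5),Taxon 2).
Taxon 2 is sister to the clade containing all other ingroup taxa, so it is the earliest-diverging (most basal) ingroup lineage.

Taxon 2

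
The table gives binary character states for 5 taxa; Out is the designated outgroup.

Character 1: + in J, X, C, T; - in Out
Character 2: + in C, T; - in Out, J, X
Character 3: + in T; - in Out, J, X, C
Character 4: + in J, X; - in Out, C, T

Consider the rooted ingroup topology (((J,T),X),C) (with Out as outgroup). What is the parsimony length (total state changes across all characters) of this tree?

Map each character onto (((J,T),X),C) (rooted by Out) and count the minimum state changes it requires (Fitch parsimony):
Character 1: 1; Character 2: 2; Character 3: 1; Character 4: 2.
Total tree length = 6.

6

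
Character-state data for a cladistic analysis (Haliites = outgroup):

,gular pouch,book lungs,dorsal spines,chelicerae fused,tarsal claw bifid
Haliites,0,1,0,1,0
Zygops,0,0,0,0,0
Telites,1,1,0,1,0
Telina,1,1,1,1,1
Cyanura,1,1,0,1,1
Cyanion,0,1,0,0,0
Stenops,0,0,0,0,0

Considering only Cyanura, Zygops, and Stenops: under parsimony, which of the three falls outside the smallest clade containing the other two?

Character polarity is set by the outgroup: the derived state is whichever differs from the outgroup's state, so for book lungs, chelicerae fused the derived state is '0', and for the remaining characters it is '1'.
Only Cyanura, Telina, and Telites show the derived state '1' for gular pouch, supporting them as a clade.
book lungs (derived state '0') is shared by Stenops and Zygops — a synapomorphy uniting that clade.
dorsal spines (derived state '1') is unique to Telina (autapomorphy; uninformative for grouping).
chelicerae fused (derived state '0') is shared by Cyanion, Stenops, and Zygops — a synapomorphy uniting that clade.
tarsal claw bifid: derived state '1' in Cyanura and Telina only — synapomorphy for {Cyanura, Telina}.
Most parsimonious ingroup topology: (((Zygops,Stenops),Cyanion),(Telites,(Telina,Cyanura))).
Stenops and Zygops share a more recent common ancestor with each other than either does with Cyanura, so Cyanura is the least closely related of the three.

Cyanura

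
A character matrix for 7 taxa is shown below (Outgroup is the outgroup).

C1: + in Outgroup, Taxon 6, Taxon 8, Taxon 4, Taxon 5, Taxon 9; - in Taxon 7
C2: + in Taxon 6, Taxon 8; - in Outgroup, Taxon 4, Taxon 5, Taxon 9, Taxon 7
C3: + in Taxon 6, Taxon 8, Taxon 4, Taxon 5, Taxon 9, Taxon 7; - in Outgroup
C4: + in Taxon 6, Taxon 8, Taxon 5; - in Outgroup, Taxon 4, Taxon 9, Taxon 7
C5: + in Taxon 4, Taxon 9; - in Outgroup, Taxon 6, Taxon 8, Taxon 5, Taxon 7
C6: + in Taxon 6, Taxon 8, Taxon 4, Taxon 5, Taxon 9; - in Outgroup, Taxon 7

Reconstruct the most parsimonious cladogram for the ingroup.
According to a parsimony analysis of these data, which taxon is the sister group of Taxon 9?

Taxon 4

Character polarity is set by the outgroup: the derived state is whichever differs from the outgroup's state, so for C1 the derived state is '-', and for the remaining characters it is '+'.
C1 (derived state '-') is unique to Taxon 7 (autapomorphy; uninformative for grouping).
C2 (derived state '+') is shared by Taxon 6 and Taxon 8 — a synapomorphy uniting that clade.
All ingroup taxa share the derived state '+' for C3; it defines the ingroup but does not resolve relationships within it.
C4: derived state '+' in Taxon 5, Taxon 6, and Taxon 8 only — synapomorphy for {Taxon 5, Taxon 6, Taxon 8}.
Only Taxon 4 and Taxon 9 show the derived state '+' for C5, supporting them as a clade.
C6: derived state '+' in Taxon 4, Taxon 5, Taxon 6, Taxon 8, and Taxon 9 only — synapomorphy for {Taxon 4, Taxon 5, Taxon 6, Taxon 8, Taxon 9}.
Most parsimonious ingroup topology: ((((Taxon 6,Taxon 8),Taxon 5),(Taxon 4,Taxon 9)),Taxon 7).
Taxon 9 and Taxon 4 form a cherry on this tree, so they are sister taxa.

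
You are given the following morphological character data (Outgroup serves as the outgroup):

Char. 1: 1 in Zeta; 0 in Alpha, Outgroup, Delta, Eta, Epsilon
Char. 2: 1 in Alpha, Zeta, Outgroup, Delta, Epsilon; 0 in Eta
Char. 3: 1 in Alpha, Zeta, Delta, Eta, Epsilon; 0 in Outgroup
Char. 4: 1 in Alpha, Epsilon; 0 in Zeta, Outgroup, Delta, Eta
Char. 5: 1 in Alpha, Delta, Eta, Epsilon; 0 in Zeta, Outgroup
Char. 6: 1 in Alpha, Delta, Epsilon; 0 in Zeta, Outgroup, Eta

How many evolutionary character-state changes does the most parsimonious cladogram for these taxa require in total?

Character polarity is set by the outgroup: the derived state is whichever differs from the outgroup's state, so for Char. 2 the derived state is '0', and for the remaining characters it is '1'.
Char. 1: derived state '1' in Zeta only — an autapomorphy, so it tells us nothing about relationships among taxa.
Char. 2: derived state '0' in Eta only — an autapomorphy, so it tells us nothing about relationships among taxa.
Char. 3 (derived state '1') is shared by all ingroup taxa — unites the whole ingroup.
Char. 4: derived state '1' in Alpha and Epsilon only — synapomorphy for {Alpha, Epsilon}.
Char. 5: derived state '1' in Alpha, Delta, Epsilon, and Eta only — synapomorphy for {Alpha, Delta, Epsilon, Eta}.
Char. 6: derived state '1' in Alpha, Delta, and Epsilon only — synapomorphy for {Alpha, Delta, Epsilon}.
Most parsimonious ingroup topology: ((((Epsilon,Alpha),Delta),Eta),Zeta).
Changes per character on this tree: Char. 1: 1; Char. 2: 1; Char. 3: 1; Char. 4: 1; Char. 5: 1; Char. 6: 1.
Total = 6.

6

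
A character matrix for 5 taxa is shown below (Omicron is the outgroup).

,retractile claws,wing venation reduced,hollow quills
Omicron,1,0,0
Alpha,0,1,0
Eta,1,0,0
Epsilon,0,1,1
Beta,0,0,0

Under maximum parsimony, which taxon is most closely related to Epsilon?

Alpha

Character polarity is set by the outgroup: the derived state is whichever differs from the outgroup's state, so for retractile claws the derived state is '0', and for the remaining characters it is '1'.
retractile claws (derived state '0') is shared by Alpha, Beta, and Epsilon — a synapomorphy uniting that clade.
wing venation reduced: derived state '1' in Alpha and Epsilon only — synapomorphy for {Alpha, Epsilon}.
hollow quills (derived state '1') is unique to Epsilon (autapomorphy; uninformative for grouping).
Most parsimonious ingroup topology: (((Alpha,Epsilon),Beta),Eta).
Epsilon and Alpha form a cherry on this tree, so they are sister taxa.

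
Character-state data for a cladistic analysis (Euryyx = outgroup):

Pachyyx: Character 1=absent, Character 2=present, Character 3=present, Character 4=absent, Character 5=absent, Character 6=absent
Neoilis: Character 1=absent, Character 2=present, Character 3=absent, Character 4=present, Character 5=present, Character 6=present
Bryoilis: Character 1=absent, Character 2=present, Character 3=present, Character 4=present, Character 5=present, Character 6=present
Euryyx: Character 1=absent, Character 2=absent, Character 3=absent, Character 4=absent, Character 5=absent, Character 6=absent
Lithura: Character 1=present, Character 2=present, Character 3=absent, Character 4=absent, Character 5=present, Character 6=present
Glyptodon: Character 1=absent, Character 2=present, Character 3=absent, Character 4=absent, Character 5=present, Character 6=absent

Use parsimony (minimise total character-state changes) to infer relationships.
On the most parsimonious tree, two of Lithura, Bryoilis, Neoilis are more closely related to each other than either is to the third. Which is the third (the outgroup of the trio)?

Lithura

The outgroup has state 'absent' for every character, so 'present' is the derived state throughout.
Character 1: derived state 'present' in Lithura only — an autapomorphy, so it tells us nothing about relationships among taxa.
Character 2 (derived state 'present') is shared by all ingroup taxa — unites the whole ingroup.
Character 3 (state 'present') occurs in Bryoilis and Pachyyx but conflicts with the nesting implied by the other characters — most parsimoniously interpreted as homoplasy.
Only Bryoilis and Neoilis show the derived state 'present' for Character 4, supporting them as a clade.
Character 5: derived state 'present' in Bryoilis, Glyptodon, Lithura, and Neoilis only — synapomorphy for {Bryoilis, Glyptodon, Lithura, Neoilis}.
Only Bryoilis, Lithura, and Neoilis show the derived state 'present' for Character 6, supporting them as a clade.
Most parsimonious ingroup topology: ((((Bryoilis,Neoilis),Lithura),Glyptodon),Pachyyx).
Bryoilis and Neoilis share a more recent common ancestor with each other than either does with Lithura, so Lithura is the least closely related of the three.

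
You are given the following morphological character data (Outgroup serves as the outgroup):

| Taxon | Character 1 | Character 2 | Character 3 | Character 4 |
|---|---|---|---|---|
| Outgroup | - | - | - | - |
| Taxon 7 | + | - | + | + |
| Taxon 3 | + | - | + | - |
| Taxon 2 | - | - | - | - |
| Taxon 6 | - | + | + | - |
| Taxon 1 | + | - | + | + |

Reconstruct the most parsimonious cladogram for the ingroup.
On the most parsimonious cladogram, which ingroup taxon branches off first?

Taxon 2

The outgroup has state '-' for every character, so '+' is the derived state throughout.
Only Taxon 1, Taxon 3, and Taxon 7 show the derived state '+' for Character 1, supporting them as a clade.
Character 2: derived state '+' in Taxon 6 only — an autapomorphy, so it tells us nothing about relationships among taxa.
Character 3: derived state '+' in Taxon 1, Taxon 3, Taxon 6, and Taxon 7 only — synapomorphy for {Taxon 1, Taxon 3, Taxon 6, Taxon 7}.
Character 4: derived state '+' in Taxon 1 and Taxon 7 only — synapomorphy for {Taxon 1, Taxon 7}.
Most parsimonious ingroup topology: ((((Taxon 7,Taxon 1),Taxon 3),Taxon 6),Taxon 2).
Taxon 2 is sister to the clade containing all other ingroup taxa, so it is the earliest-diverging (most basal) ingroup lineage.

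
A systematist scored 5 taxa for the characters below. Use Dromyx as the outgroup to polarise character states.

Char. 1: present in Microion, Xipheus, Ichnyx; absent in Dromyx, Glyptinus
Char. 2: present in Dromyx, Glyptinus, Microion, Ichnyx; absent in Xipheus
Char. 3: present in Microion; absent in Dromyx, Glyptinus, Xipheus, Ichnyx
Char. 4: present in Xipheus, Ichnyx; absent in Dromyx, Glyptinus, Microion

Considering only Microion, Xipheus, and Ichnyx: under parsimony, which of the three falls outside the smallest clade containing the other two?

Character polarity is set by the outgroup: the derived state is whichever differs from the outgroup's state, so for Char. 2 the derived state is 'absent', and for the remaining characters it is 'present'.
Char. 1 (derived state 'present') is shared by Ichnyx, Microion, and Xipheus — a synapomorphy uniting that clade.
Char. 2: derived state 'absent' in Xipheus only — an autapomorphy, so it tells us nothing about relationships among taxa.
Char. 3: derived state 'present' in Microion only — an autapomorphy, so it tells us nothing about relationships among taxa.
Char. 4 (derived state 'present') is shared by Ichnyx and Xipheus — a synapomorphy uniting that clade.
Most parsimonious ingroup topology: (Glyptinus,(Microion,(Xipheus,Ichnyx))).
Ichnyx and Xipheus share a more recent common ancestor with each other than either does with Microion, so Microion is the least closely related of the three.

Microion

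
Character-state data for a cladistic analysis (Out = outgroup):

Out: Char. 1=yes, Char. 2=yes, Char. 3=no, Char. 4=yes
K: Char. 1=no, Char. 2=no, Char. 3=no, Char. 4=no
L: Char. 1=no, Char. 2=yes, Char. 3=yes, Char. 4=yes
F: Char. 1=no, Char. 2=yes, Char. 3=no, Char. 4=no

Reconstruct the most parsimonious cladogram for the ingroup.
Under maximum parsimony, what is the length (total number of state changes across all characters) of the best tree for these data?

4

Character polarity is set by the outgroup: the derived state is whichever differs from the outgroup's state, so for Char. 1, Char. 2, Char. 4 the derived state is 'no', and for the remaining characters it is 'yes'.
All ingroup taxa share the derived state 'no' for Char. 1; it defines the ingroup but does not resolve relationships within it.
Char. 2 (derived state 'no') is unique to K (autapomorphy; uninformative for grouping).
Char. 3: derived state 'yes' in L only — an autapomorphy, so it tells us nothing about relationships among taxa.
Char. 4: derived state 'no' in F and K only — synapomorphy for {F, K}.
Most parsimonious ingroup topology: ((K,F),L).
Changes per character on this tree: Char. 1: 1; Char. 2: 1; Char. 3: 1; Char. 4: 1.
Total = 4.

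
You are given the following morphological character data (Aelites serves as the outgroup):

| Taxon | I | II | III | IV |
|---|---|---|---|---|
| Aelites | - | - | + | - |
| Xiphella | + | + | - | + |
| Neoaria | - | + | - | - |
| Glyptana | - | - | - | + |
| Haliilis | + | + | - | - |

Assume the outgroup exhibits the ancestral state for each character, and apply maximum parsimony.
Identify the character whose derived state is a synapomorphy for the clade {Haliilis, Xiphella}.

I

Character polarity is set by the outgroup: the derived state is whichever differs from the outgroup's state, so for III the derived state is '-', and for the remaining characters it is '+'.
Only Haliilis and Xiphella show the derived state '+' for I, supporting them as a clade.
Only Haliilis, Neoaria, and Xiphella show the derived state '+' for II, supporting them as a clade.
III (derived state '-') is shared by all ingroup taxa — unites the whole ingroup.
IV groups Glyptana and Xiphella, which is incompatible with the clades supported by the remaining characters; treating it as convergent (homoplasy) costs fewer steps than any alternative tree.
Most parsimonious ingroup topology: (((Xiphella,Haliilis),Neoaria),Glyptana).
The clade {Haliilis, Xiphella} is supported by I: its derived state '+' occurs in exactly those taxa and in no other taxon (including the outgroup).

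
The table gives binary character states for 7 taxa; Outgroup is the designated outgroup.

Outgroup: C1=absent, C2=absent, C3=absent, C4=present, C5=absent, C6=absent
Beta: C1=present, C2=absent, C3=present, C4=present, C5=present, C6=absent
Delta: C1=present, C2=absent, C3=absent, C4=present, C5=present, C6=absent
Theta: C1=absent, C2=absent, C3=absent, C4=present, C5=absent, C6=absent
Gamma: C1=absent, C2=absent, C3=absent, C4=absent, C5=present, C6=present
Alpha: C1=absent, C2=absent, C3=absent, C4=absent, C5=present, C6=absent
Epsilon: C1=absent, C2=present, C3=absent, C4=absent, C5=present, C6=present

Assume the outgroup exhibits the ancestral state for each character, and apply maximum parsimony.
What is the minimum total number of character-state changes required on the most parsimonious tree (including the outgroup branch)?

6

Character polarity is set by the outgroup: the derived state is whichever differs from the outgroup's state, so for C4 the derived state is 'absent', and for the remaining characters it is 'present'.
Only Beta and Delta show the derived state 'present' for C1, supporting them as a clade.
C2 (derived state 'present') is unique to Epsilon (autapomorphy; uninformative for grouping).
C3: derived state 'present' in Beta only — an autapomorphy, so it tells us nothing about relationships among taxa.
C4 (derived state 'absent') is shared by Alpha, Epsilon, and Gamma — a synapomorphy uniting that clade.
C5 (derived state 'present') is shared by Alpha, Beta, Delta, Epsilon, and Gamma — a synapomorphy uniting that clade.
Only Epsilon and Gamma show the derived state 'present' for C6, supporting them as a clade.
Most parsimonious ingroup topology: (((Beta,Delta),((Gamma,Epsilon),Alpha)),Theta).
Changes per character on this tree: C1: 1; C2: 1; C3: 1; C4: 1; C5: 1; C6: 1.
Total = 6.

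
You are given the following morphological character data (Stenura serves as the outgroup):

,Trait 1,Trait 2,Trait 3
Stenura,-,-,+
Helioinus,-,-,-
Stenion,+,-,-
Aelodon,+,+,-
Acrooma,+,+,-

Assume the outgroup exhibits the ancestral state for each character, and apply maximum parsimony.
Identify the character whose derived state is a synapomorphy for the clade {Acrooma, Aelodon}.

Trait 2

Character polarity is set by the outgroup: the derived state is whichever differs from the outgroup's state, so for Trait 3 the derived state is '-', and for the remaining characters it is '+'.
Trait 1: derived state '+' in Acrooma, Aelodon, and Stenion only — synapomorphy for {Acrooma, Aelodon, Stenion}.
Trait 2: derived state '+' in Acrooma and Aelodon only — synapomorphy for {Acrooma, Aelodon}.
Trait 3 (derived state '-') is shared by all ingroup taxa — unites the whole ingroup.
Most parsimonious ingroup topology: (Helioinus,(Stenion,(Aelodon,Acrooma))).
The clade {Acrooma, Aelodon} is supported by Trait 2: its derived state '+' occurs in exactly those taxa and in no other taxon (including the outgroup).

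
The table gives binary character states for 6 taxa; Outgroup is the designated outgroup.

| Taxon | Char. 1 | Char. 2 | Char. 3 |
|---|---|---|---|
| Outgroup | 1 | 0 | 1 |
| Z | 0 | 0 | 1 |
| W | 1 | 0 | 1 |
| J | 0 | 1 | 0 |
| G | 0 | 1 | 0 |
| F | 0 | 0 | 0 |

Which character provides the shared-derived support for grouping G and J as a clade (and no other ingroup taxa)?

Char. 2

Character polarity is set by the outgroup: the derived state is whichever differs from the outgroup's state, so for Char. 1, Char. 3 the derived state is '0', and for the remaining characters it is '1'.
Only F, G, J, and Z show the derived state '0' for Char. 1, supporting them as a clade.
Char. 2 (derived state '1') is shared by G and J — a synapomorphy uniting that clade.
Only F, G, and J show the derived state '0' for Char. 3, supporting them as a clade.
Most parsimonious ingroup topology: ((Z,((J,G),F)),W).
The clade {G, J} is supported by Char. 2: its derived state '1' occurs in exactly those taxa and in no other taxon (including the outgroup).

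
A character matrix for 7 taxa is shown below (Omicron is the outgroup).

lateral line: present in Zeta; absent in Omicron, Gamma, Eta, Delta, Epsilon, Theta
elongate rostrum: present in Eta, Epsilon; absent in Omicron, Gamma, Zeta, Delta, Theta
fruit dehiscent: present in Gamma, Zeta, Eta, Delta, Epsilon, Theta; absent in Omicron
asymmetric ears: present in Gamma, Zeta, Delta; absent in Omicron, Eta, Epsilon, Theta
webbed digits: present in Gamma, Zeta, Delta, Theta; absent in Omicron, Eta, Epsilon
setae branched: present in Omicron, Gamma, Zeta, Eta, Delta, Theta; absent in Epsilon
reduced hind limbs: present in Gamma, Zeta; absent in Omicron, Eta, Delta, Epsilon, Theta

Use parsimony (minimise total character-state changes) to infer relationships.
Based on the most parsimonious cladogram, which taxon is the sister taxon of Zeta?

Gamma

Character polarity is set by the outgroup: the derived state is whichever differs from the outgroup's state, so for setae branched the derived state is 'absent', and for the remaining characters it is 'present'.
lateral line: derived state 'present' in Zeta only — an autapomorphy, so it tells us nothing about relationships among taxa.
elongate rostrum: derived state 'present' in Epsilon and Eta only — synapomorphy for {Epsilon, Eta}.
fruit dehiscent (derived state 'present') is shared by all ingroup taxa — unites the whole ingroup.
Only Delta, Gamma, and Zeta show the derived state 'present' for asymmetric ears, supporting them as a clade.
Only Delta, Gamma, Theta, and Zeta show the derived state 'present' for webbed digits, supporting them as a clade.
setae branched: derived state 'absent' in Epsilon only — an autapomorphy, so it tells us nothing about relationships among taxa.
reduced hind limbs (derived state 'present') is shared by Gamma and Zeta — a synapomorphy uniting that clade.
Most parsimonious ingroup topology: ((((Gamma,Zeta),Delta),Theta),(Eta,Epsilon)).
Zeta and Gamma form a cherry on this tree, so they are sister taxa.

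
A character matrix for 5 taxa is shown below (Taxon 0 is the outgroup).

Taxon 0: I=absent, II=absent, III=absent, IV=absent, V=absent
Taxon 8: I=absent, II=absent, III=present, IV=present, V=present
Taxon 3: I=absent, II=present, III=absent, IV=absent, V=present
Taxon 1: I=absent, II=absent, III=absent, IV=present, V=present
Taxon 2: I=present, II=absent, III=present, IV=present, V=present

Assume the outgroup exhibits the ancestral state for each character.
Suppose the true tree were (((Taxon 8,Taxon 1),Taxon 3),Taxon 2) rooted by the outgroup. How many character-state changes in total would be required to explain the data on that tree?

Map each character onto (((Taxon 8,Taxon 1),Taxon 3),Taxon 2) (rooted by Taxon 0) and count the minimum state changes it requires (Fitch parsimony):
I: 1; II: 1; III: 2; IV: 2; V: 1.
Total tree length = 7.

7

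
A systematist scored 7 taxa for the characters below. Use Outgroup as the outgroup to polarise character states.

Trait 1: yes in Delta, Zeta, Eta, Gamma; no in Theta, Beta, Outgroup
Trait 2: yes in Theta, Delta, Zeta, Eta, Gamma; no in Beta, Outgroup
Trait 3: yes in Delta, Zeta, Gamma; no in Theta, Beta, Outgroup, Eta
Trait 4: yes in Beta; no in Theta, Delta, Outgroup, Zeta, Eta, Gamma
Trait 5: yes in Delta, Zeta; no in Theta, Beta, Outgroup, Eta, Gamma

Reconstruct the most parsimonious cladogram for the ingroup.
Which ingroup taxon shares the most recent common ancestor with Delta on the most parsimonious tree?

Zeta

The outgroup has state 'no' for every character, so 'yes' is the derived state throughout.
Only Delta, Eta, Gamma, and Zeta show the derived state 'yes' for Trait 1, supporting them as a clade.
Only Delta, Eta, Gamma, Theta, and Zeta show the derived state 'yes' for Trait 2, supporting them as a clade.
Only Delta, Gamma, and Zeta show the derived state 'yes' for Trait 3, supporting them as a clade.
Trait 4: derived state 'yes' in Beta only — an autapomorphy, so it tells us nothing about relationships among taxa.
Trait 5: derived state 'yes' in Delta and Zeta only — synapomorphy for {Delta, Zeta}.
Most parsimonious ingroup topology: (((((Delta,Zeta),Gamma),Eta),Theta),Beta).
Delta and Zeta form a cherry on this tree, so they are sister taxa.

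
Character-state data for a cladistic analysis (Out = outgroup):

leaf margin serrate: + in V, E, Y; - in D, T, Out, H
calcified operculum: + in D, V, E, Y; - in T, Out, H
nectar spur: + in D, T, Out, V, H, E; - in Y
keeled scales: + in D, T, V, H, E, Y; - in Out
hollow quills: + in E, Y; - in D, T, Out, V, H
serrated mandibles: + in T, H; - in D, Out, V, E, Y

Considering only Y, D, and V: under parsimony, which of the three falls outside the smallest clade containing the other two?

D

Character polarity is set by the outgroup: the derived state is whichever differs from the outgroup's state, so for nectar spur the derived state is '-', and for the remaining characters it is '+'.
Only E, V, and Y show the derived state '+' for leaf margin serrate, supporting them as a clade.
calcified operculum: derived state '+' in D, E, V, and Y only — synapomorphy for {D, E, V, Y}.
nectar spur: derived state '-' in Y only — an autapomorphy, so it tells us nothing about relationships among taxa.
All ingroup taxa share the derived state '+' for keeled scales; it defines the ingroup but does not resolve relationships within it.
hollow quills (derived state '+') is shared by E and Y — a synapomorphy uniting that clade.
serrated mandibles (derived state '+') is shared by H and T — a synapomorphy uniting that clade.
Most parsimonious ingroup topology: ((H,T),((V,(E,Y)),D)).
V and Y share a more recent common ancestor with each other than either does with D, so D is the least closely related of the three.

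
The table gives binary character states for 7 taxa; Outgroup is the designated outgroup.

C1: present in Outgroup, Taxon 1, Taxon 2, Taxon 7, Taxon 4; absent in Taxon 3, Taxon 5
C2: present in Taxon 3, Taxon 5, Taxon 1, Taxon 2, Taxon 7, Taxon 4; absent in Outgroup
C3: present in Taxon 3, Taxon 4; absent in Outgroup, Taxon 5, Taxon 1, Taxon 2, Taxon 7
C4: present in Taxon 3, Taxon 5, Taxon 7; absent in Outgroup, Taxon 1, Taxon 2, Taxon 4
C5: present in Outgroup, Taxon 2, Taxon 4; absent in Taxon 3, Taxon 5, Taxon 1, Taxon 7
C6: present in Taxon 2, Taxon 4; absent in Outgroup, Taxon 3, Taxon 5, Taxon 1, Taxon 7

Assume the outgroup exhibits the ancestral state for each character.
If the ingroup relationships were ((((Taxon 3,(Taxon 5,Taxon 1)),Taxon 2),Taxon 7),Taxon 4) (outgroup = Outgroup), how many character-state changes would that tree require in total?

Map each character onto ((((Taxon 3,(Taxon 5,Taxon 1)),Taxon 2),Taxon 7),Taxon 4) (rooted by Outgroup) and count the minimum state changes it requires (Fitch parsimony):
C1: 2; C2: 1; C3: 2; C4: 3; C5: 2; C6: 2.
Total tree length = 12.

12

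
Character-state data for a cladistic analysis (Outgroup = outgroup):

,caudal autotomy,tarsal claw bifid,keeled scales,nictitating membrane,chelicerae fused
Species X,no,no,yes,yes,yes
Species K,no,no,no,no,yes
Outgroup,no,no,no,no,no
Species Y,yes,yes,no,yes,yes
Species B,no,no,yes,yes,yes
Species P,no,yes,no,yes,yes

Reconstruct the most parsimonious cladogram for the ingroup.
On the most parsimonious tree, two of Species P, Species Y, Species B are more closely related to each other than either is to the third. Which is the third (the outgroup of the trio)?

Species B

The outgroup has state 'no' for every character, so 'yes' is the derived state throughout.
caudal autotomy: derived state 'yes' in Species Y only — an autapomorphy, so it tells us nothing about relationships among taxa.
Only Species P and Species Y show the derived state 'yes' for tarsal claw bifid, supporting them as a clade.
Only Species B and Species X show the derived state 'yes' for keeled scales, supporting them as a clade.
nictitating membrane: derived state 'yes' in Species B, Species P, Species X, and Species Y only — synapomorphy for {Species B, Species P, Species X, Species Y}.
All ingroup taxa share the derived state 'yes' for chelicerae fused; it defines the ingroup but does not resolve relationships within it.
Most parsimonious ingroup topology: (Species K,((Species P,Species Y),(Species B,Species X))).
Species P and Species Y share a more recent common ancestor with each other than either does with Species B, so Species B is the least closely related of the three.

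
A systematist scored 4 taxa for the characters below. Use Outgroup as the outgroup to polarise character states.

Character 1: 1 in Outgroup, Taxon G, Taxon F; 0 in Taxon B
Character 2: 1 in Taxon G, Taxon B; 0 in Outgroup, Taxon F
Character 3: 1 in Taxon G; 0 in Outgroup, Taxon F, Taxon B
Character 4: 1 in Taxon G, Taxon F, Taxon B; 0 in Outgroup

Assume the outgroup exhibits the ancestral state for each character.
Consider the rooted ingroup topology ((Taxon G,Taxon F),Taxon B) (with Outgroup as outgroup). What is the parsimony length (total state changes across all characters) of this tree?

5

Map each character onto ((Taxon G,Taxon F),Taxon B) (rooted by Outgroup) and count the minimum state changes it requires (Fitch parsimony):
Character 1: 1; Character 2: 2; Character 3: 1; Character 4: 1.
Total tree length = 5.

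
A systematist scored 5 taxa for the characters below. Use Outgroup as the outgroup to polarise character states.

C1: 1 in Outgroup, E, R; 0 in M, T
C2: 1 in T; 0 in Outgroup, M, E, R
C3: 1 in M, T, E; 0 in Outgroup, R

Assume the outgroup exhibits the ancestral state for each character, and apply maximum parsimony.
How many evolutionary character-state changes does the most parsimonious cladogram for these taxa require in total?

3

Character polarity is set by the outgroup: the derived state is whichever differs from the outgroup's state, so for C1 the derived state is '0', and for the remaining characters it is '1'.
Only M and T show the derived state '0' for C1, supporting them as a clade.
C2: derived state '1' in T only — an autapomorphy, so it tells us nothing about relationships among taxa.
C3: derived state '1' in E, M, and T only — synapomorphy for {E, M, T}.
Most parsimonious ingroup topology: (((M,T),E),R).
Changes per character on this tree: C1: 1; C2: 1; C3: 1.
Total = 3.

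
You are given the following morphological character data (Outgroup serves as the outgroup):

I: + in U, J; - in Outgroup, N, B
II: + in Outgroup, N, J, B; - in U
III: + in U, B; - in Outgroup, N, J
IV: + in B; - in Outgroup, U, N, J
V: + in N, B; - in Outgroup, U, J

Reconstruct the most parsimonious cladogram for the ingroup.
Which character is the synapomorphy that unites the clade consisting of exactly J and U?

Character polarity is set by the outgroup: the derived state is whichever differs from the outgroup's state, so for II the derived state is '-', and for the remaining characters it is '+'.
Only J and U show the derived state '+' for I, supporting them as a clade.
II (derived state '-') is unique to U (autapomorphy; uninformative for grouping).
III (state '+') occurs in B and U but conflicts with the nesting implied by the other characters — most parsimoniously interpreted as homoplasy.
IV: derived state '+' in B only — an autapomorphy, so it tells us nothing about relationships among taxa.
Only B and N show the derived state '+' for V, supporting them as a clade.
Most parsimonious ingroup topology: ((B,N),(J,U)).
The clade {J, U} is supported by I: its derived state '+' occurs in exactly those taxa and in no other taxon (including the outgroup).

I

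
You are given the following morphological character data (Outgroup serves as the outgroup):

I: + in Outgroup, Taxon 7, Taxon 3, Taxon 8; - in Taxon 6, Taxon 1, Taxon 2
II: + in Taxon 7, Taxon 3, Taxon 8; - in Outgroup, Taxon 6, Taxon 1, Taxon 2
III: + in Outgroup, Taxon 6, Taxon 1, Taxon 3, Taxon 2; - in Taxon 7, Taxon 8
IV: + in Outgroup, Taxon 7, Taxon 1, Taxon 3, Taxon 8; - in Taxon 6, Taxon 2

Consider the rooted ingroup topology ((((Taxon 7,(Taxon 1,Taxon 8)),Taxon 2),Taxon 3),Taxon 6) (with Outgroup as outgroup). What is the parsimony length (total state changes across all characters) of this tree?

10

Map each character onto ((((Taxon 7,(Taxon 1,Taxon 8)),Taxon 2),Taxon 3),Taxon 6) (rooted by Outgroup) and count the minimum state changes it requires (Fitch parsimony):
I: 3; II: 3; III: 2; IV: 2.
Total tree length = 10.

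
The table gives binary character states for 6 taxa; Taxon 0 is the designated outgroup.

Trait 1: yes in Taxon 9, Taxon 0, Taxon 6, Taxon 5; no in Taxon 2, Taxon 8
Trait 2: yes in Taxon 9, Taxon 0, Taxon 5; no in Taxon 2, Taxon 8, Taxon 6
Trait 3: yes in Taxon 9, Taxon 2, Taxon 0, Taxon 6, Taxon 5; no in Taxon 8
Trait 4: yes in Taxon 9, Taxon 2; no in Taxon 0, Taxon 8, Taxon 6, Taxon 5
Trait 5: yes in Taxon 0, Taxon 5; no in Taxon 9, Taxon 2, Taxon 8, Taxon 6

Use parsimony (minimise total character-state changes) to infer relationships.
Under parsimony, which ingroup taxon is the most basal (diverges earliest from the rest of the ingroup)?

Taxon 5

Character polarity is set by the outgroup: the derived state is whichever differs from the outgroup's state, so for Trait 1, Trait 2, Trait 3, Trait 5 the derived state is 'no', and for the remaining characters it is 'yes'.
Only Taxon 2 and Taxon 8 show the derived state 'no' for Trait 1, supporting them as a clade.
Only Taxon 2, Taxon 6, and Taxon 8 show the derived state 'no' for Trait 2, supporting them as a clade.
Trait 3: derived state 'no' in Taxon 8 only — an autapomorphy, so it tells us nothing about relationships among taxa.
Trait 4 groups Taxon 2 and Taxon 9, which is incompatible with the clades supported by the remaining characters; treating it as convergent (homoplasy) costs fewer steps than any alternative tree.
Trait 5 (derived state 'no') is shared by Taxon 2, Taxon 6, Taxon 8, and Taxon 9 — a synapomorphy uniting that clade.
Most parsimonious ingroup topology: ((((Taxon 2,Taxon 8),Taxon 6),Taxon 9),Taxon 5).
Taxon 5 is sister to the clade containing all other ingroup taxa, so it is the earliest-diverging (most basal) ingroup lineage.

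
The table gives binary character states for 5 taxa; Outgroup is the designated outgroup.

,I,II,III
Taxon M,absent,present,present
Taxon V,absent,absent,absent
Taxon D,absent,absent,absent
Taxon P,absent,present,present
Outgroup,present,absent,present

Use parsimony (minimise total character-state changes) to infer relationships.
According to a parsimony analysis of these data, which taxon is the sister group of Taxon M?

Character polarity is set by the outgroup: the derived state is whichever differs from the outgroup's state, so for I, III the derived state is 'absent', and for the remaining characters it is 'present'.
All ingroup taxa share the derived state 'absent' for I; it defines the ingroup but does not resolve relationships within it.
Only Taxon M and Taxon P show the derived state 'present' for II, supporting them as a clade.
Only Taxon D and Taxon V show the derived state 'absent' for III, supporting them as a clade.
Most parsimonious ingroup topology: ((Taxon D,Taxon V),(Taxon P,Taxon M)).
Taxon M and Taxon P form a cherry on this tree, so they are sister taxa.

Taxon P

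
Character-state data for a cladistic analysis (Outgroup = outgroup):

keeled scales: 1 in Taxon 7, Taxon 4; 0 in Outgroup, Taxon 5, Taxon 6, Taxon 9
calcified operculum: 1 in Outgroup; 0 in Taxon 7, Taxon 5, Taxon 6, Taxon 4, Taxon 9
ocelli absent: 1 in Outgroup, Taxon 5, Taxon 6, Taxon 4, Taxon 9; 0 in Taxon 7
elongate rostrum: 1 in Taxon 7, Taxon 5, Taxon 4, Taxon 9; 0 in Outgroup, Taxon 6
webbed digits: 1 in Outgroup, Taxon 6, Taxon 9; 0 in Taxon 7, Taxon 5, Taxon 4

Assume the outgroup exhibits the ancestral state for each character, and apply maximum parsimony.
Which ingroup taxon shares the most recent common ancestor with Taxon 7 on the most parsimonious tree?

Taxon 4

Character polarity is set by the outgroup: the derived state is whichever differs from the outgroup's state, so for calcified operculum, ocelli absent, webbed digits the derived state is '0', and for the remaining characters it is '1'.
keeled scales (derived state '1') is shared by Taxon 4 and Taxon 7 — a synapomorphy uniting that clade.
calcified operculum (derived state '0') is shared by all ingroup taxa — unites the whole ingroup.
ocelli absent: derived state '0' in Taxon 7 only — an autapomorphy, so it tells us nothing about relationships among taxa.
Only Taxon 4, Taxon 5, Taxon 7, and Taxon 9 show the derived state '1' for elongate rostrum, supporting them as a clade.
Only Taxon 4, Taxon 5, and Taxon 7 show the derived state '0' for webbed digits, supporting them as a clade.
Most parsimonious ingroup topology: ((((Taxon 7,Taxon 4),Taxon 5),Taxon 9),Taxon 6).
Taxon 7 and Taxon 4 form a cherry on this tree, so they are sister taxa.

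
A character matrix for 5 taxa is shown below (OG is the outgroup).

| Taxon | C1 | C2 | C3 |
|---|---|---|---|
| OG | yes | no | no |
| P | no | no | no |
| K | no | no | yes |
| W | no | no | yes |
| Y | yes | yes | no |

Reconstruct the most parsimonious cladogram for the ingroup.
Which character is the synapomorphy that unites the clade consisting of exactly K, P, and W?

C1

Character polarity is set by the outgroup: the derived state is whichever differs from the outgroup's state, so for C1 the derived state is 'no', and for the remaining characters it is 'yes'.
C1 (derived state 'no') is shared by K, P, and W — a synapomorphy uniting that clade.
C2 (derived state 'yes') is unique to Y (autapomorphy; uninformative for grouping).
C3 (derived state 'yes') is shared by K and W — a synapomorphy uniting that clade.
Most parsimonious ingroup topology: ((P,(K,W)),Y).
The clade {K, P, W} is supported by C1: its derived state 'no' occurs in exactly those taxa and in no other taxon (including the outgroup).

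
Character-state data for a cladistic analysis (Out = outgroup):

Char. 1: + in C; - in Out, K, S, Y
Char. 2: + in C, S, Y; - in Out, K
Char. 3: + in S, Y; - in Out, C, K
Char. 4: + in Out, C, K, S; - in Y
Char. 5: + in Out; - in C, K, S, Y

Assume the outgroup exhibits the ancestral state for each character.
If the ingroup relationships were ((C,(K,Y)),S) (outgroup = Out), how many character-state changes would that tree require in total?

7

Map each character onto ((C,(K,Y)),S) (rooted by Out) and count the minimum state changes it requires (Fitch parsimony):
Char. 1: 1; Char. 2: 2; Char. 3: 2; Char. 4: 1; Char. 5: 1.
Total tree length = 7.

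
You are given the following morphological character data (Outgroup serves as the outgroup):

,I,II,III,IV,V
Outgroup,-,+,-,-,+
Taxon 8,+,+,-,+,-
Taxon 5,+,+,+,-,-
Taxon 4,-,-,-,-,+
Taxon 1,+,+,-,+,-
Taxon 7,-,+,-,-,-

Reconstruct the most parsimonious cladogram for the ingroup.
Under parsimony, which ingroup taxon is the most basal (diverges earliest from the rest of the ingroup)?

Character polarity is set by the outgroup: the derived state is whichever differs from the outgroup's state, so for II, V the derived state is '-', and for the remaining characters it is '+'.
Only Taxon 1, Taxon 5, and Taxon 8 show the derived state '+' for I, supporting them as a clade.
II (derived state '-') is unique to Taxon 4 (autapomorphy; uninformative for grouping).
III (derived state '+') is unique to Taxon 5 (autapomorphy; uninformative for grouping).
IV (derived state '+') is shared by Taxon 1 and Taxon 8 — a synapomorphy uniting that clade.
Only Taxon 1, Taxon 5, Taxon 7, and Taxon 8 show the derived state '-' for V, supporting them as a clade.
Most parsimonious ingroup topology: ((((Taxon 8,Taxon 1),Taxon 5),Taxon 7),Taxon 4).
Taxon 4 is sister to the clade containing all other ingroup taxa, so it is the earliest-diverging (most basal) ingroup lineage.

Taxon 4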